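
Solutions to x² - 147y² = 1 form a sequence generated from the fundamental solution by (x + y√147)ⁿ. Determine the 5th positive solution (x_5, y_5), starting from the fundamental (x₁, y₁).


Step 1: Find the fundamental solution (x₁, y₁) of x² - 147y² = 1.
  Expand √147 as a continued fraction. a₀ = ⌊√147⌋ = 12; iterate m_{k+1} = d_k·a_k − m_k, d_{k+1} = (147 − m_{k+1}²)/d_k, a_{k+1} = ⌊(a₀ + m_{k+1})/d_{k+1}⌋ (starting m₀ = 0, d₀ = 1), with convergents p_k = a_k·p_{k-1} + p_{k-2}, q_k = a_k·q_{k-1} + q_{k-2} (p₋₁ = 1, q₋₁ = 0):
  k = 0: a₀ = 12; p₀/q₀ = 12/1; p₀² − 147·q₀² = 144 − 147 = -3.
  k = 1: m = 12, d = 3, a = ⌊(12 + 12)/3⌋ = 8; p/q = (8·12 + 1)/(8·1 + 0) = 97/8; p² − 147·q² = 9409 − 9408 = 1.
  The first convergent with p² − 147·q² = 1 gives the fundamental solution (x₁, y₁) = (97, 8).
Step 2: Apply the recurrence (x_{n+1}, y_{n+1}) = (x₁x_n + 147y₁y_n, x₁y_n + y₁x_n) repeatedly.
  From (x_1, y_1) = (97, 8): x_2 = 97·97 + 147·8·8 = 18817; y_2 = 97·8 + 8·97 = 1552.
  From (x_2, y_2) = (18817, 1552): x_3 = 97·18817 + 147·8·1552 = 3650401; y_3 = 97·1552 + 8·18817 = 301080.
  From (x_3, y_3) = (3650401, 301080): x_4 = 97·3650401 + 147·8·301080 = 708158977; y_4 = 97·301080 + 8·3650401 = 58407968.
  From (x_4, y_4) = (708158977, 58407968): x_5 = 97·708158977 + 147·8·58407968 = 137379191137; y_5 = 97·58407968 + 8·708158977 = 11330844712.
Step 3: Verify x_5² - 147·y_5² = 18873042157456379352769 - 18873042157456379352768 = 1 (should be 1). ✓

(x_1, y_1) = (97, 8); (x_5, y_5) = (137379191137, 11330844712).


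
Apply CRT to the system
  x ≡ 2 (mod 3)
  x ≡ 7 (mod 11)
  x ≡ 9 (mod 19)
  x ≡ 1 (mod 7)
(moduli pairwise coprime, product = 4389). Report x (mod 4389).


Product of moduli M = 3 · 11 · 19 · 7 = 4389.
Merge one congruence at a time:
  Start: x ≡ 2 (mod 3).
  Combine with x ≡ 7 (mod 11); new modulus lcm = 33.
    Write x = 2 + 3·t and substitute into x ≡ 7 (mod 11): 3·t ≡ 7 − 2 = 5 (mod 11).
    The inverse of 3 mod 11 is 4 (since 3·4 = 12 = 1·11 + 1), so t ≡ 4·5 = 20 ≡ 9 (mod 11).
    Then x = 2 + 3·9 = 29, valid modulo lcm(3, 11) = 33: x ≡ 29 (mod 33).
  Combine with x ≡ 9 (mod 19); new modulus lcm = 627.
    Write x = 29 + 33·t and substitute into x ≡ 9 (mod 19): 33·t ≡ 9 − 29 = -20 (mod 19).
    Reduce coefficients mod 19: 14·t ≡ 18 (mod 19).
    The inverse of 14 mod 19 is 15 (since 14·15 = 210 = 11·19 + 1), so t ≡ 15·18 = 270 ≡ 4 (mod 19).
    Then x = 29 + 33·4 = 161, valid modulo lcm(33, 19) = 627: x ≡ 161 (mod 627).
  Combine with x ≡ 1 (mod 7); new modulus lcm = 4389.
    Write x = 161 + 627·t and substitute into x ≡ 1 (mod 7): 627·t ≡ 1 − 161 = -160 (mod 7).
    Reduce coefficients mod 7: 4·t ≡ 1 (mod 7).
    The inverse of 4 mod 7 is 2 (since 4·2 = 8 = 1·7 + 1), so t ≡ 2·1 = 2 ≡ 2 (mod 7).
    Then x = 161 + 627·2 = 1415, valid modulo lcm(627, 7) = 4389: x ≡ 1415 (mod 4389).
Verify against each original: 1415 mod 3 = 2, 1415 mod 11 = 7, 1415 mod 19 = 9, 1415 mod 7 = 1.

x ≡ 1415 (mod 4389).


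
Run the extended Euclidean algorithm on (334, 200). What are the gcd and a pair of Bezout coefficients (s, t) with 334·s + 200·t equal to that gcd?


Euclidean algorithm on (334, 200) — divide until remainder is 0:
  334 = 1 · 200 + 134
  200 = 1 · 134 + 66
  134 = 2 · 66 + 2
  66 = 33 · 2 + 0
gcd(334, 200) = 2.
Track Bezout coefficients alongside the remainders: start with r₀ = 334 = a·1 + b·0 (s = 1, t = 0) and r₁ = 200 = a·0 + b·1 (s = 0, t = 1); each new remainder r_{k+1} = r_{k-1} − q_k·r_k inherits s_{k+1} = s_{k-1} − q_k·s_k, t_{k+1} = t_{k-1} − q_k·t_k, so r_k = a·s_k + b·t_k at every step:
  q = 1: r = 134, s = 1 − 1·0 = 1, t = 0 − 1·1 = -1  (check: 334·1 + 200·(-1) = 134)
  q = 1: r = 66, s = 0 − 1·1 = -1, t = 1 − 1·(-1) = 2  (check: 334·(-1) + 200·2 = 66)
  q = 2: r = 2, s = 1 − 2·(-1) = 3, t = -1 − 2·2 = -5  (check: 334·3 + 200·(-5) = 2)
The row with r = 2 (the gcd) gives the Bezout coefficients s = 3, t = -5.
Result: 334 · (3) + 200 · (-5) = 2.

gcd(334, 200) = 2; s = 3, t = -5 (check: 334·3 + 200·(-5) = 2).


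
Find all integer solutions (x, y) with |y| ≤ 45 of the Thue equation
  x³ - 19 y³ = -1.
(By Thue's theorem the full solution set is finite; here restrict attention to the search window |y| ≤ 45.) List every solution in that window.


The equation is x³ - 19y³ = -1. For fixed y, x³ = 19·y³ − 1, so a solution requires the RHS to be a perfect cube.
Strategy: iterate y from -45 to 45, compute RHS = 19·y³ − 1, and check whether it is a (positive or negative) perfect cube.
Check small values of y:
  y = 0: RHS = -1 = (-1)³ ⇒ x = -1 works.
  y = 1: RHS = 18 is not a perfect cube.
  y = -1: RHS = -20 is not a perfect cube.
  y = 2: RHS = 151 is not a perfect cube.
  y = -2: RHS = -153 is not a perfect cube.
  y = 3: RHS = 512 = (8)³ ⇒ x = 8 works.
  y = -3: RHS = -514 is not a perfect cube.
Continuing the search up to |y| = 45 finds no further solutions beyond those listed.
Collected solutions: (-1, 0), (8, 3).

Solutions (with |y| ≤ 45): (-1, 0), (8, 3).


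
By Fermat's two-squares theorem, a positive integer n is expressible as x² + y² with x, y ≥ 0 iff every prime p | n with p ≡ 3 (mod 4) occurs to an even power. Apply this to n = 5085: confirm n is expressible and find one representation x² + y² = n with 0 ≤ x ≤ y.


Step 1: Factor n = 5085 = 3^2 · 5 · 113.
Step 2: Check the mod-4 condition on each prime factor: 3 ≡ 3 (mod 4), exponent 2 (must be even); 5 ≡ 1 (mod 4), exponent 1; 113 ≡ 1 (mod 4), exponent 1.
All primes ≡ 3 (mod 4) appear to even exponent (or don't appear), so by the two-squares theorem n IS expressible as a sum of two squares.
Step 3: Build a representation. Group n = k² · m with k = 3 and m = 5 · 113 = 565 (a product of primes ≡ 1 (mod 4)); a representation of m scales to one of n via (k·x)² + (k·y)² = k²(x² + y²). Each prime p ≡ 1 (mod 4) is itself a sum of two squares; find a² by testing p − a² for a perfect square:
  5: 5 − 1² = 4 = 2² ⇒ 5 = 1² + 2².
  113: 113 − 1² = 112, 113 − 2² = 109, 113 − 3² = 104, 113 − 4² = 97, 113 − 5² = 88, 113 − 6² = 77, 113 − 7² = 64 = 8² ⇒ 113 = 7² + 8².
  Combine using the Brahmagupta–Fibonacci identity (a² + b²)(c² + d²) = (ac − bd)² + (ad + bc)² = (ac + bd)² + (ad − bc)²:
  5 · 113 = 565: from (1² + 2²)(7² + 8²), take (1·7 − 2·8, 1·8 + 2·7) = (7 − 16, 8 + 14) = (-9, 22); dropping signs (only squares matter) gives (9, 22); check 9² + 22² = 81 + 484 = 565 ✓.
  Scale by k = 3: (3·9, 3·22) = (27, 66).
Step 4: Order so x ≤ y and verify: 27² + 66² = 729 + 4356 = 5085 = n. ✓

n = 5085 = 27² + 66² (one valid representation with x ≤ y).


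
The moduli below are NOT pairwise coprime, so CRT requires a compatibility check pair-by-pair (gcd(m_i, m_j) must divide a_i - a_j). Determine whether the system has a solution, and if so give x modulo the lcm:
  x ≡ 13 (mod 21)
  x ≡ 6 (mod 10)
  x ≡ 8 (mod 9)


Moduli 21, 10, 9 are not pairwise coprime, so CRT works modulo lcm(m_i) when all pairwise compatibility conditions hold.
Pairwise compatibility: gcd(m_i, m_j) must divide a_i - a_j for every pair.
Merge one congruence at a time:
  Start: x ≡ 13 (mod 21).
  Combine with x ≡ 6 (mod 10): gcd(21, 10) = 1; 6 - 13 = -7, which IS divisible by 1, so compatible.
    Write x = 13 + 21·t and substitute into x ≡ 6 (mod 10): 21·t ≡ 6 − 13 = -7 (mod 10).
    Reduce coefficients mod 10: 1·t ≡ 3 (mod 10).
    So t ≡ 3 (mod 10).
    Then x = 13 + 21·3 = 76, valid modulo lcm(21, 10) = 210: x ≡ 76 (mod 210).
  Combine with x ≡ 8 (mod 9): gcd(210, 9) = 3, and 8 - 76 = -68 is NOT divisible by 3.
    ⇒ system is inconsistent (no integer solution).

No solution (the system is inconsistent).


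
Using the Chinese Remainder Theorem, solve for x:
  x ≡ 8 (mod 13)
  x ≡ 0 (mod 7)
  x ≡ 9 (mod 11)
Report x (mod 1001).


Moduli 13, 7, 11 are pairwise coprime; by CRT there is a unique solution modulo M = 13 · 7 · 11 = 1001.
Solve pairwise, accumulating the modulus:
  Start with x ≡ 8 (mod 13).
  Combine with x ≡ 0 (mod 7): since gcd(13, 7) = 1, we get a unique residue mod 91.
    Write x = 8 + 13·t and substitute into x ≡ 0 (mod 7): 13·t ≡ 0 − 8 = -8 (mod 7).
    Reduce coefficients mod 7: 6·t ≡ 6 (mod 7).
    The inverse of 6 mod 7 is 6 (since 6·6 = 36 = 5·7 + 1), so t ≡ 6·6 = 36 ≡ 1 (mod 7).
    Then x = 8 + 13·1 = 21, valid modulo lcm(13, 7) = 91: x ≡ 21 (mod 91).
  Combine with x ≡ 9 (mod 11): since gcd(91, 11) = 1, we get a unique residue mod 1001.
    Write x = 21 + 91·t and substitute into x ≡ 9 (mod 11): 91·t ≡ 9 − 21 = -12 (mod 11).
    Reduce coefficients mod 11: 3·t ≡ 10 (mod 11).
    The inverse of 3 mod 11 is 4 (since 3·4 = 12 = 1·11 + 1), so t ≡ 4·10 = 40 ≡ 7 (mod 11).
    Then x = 21 + 91·7 = 658, valid modulo lcm(91, 11) = 1001: x ≡ 658 (mod 1001).
Verify: 658 mod 13 = 8 ✓, 658 mod 7 = 0 ✓, 658 mod 11 = 9 ✓.

x ≡ 658 (mod 1001).


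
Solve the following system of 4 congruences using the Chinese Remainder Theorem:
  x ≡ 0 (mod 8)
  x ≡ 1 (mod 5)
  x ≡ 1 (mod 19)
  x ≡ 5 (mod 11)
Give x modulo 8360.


Product of moduli M = 8 · 5 · 19 · 11 = 8360.
Merge one congruence at a time:
  Start: x ≡ 0 (mod 8).
  Combine with x ≡ 1 (mod 5); new modulus lcm = 40.
    Write x = 0 + 8·t and substitute into x ≡ 1 (mod 5): 8·t ≡ 1 − 0 = 1 (mod 5).
    Reduce coefficients mod 5: 3·t ≡ 1 (mod 5).
    The inverse of 3 mod 5 is 2 (since 3·2 = 6 = 1·5 + 1), so t ≡ 2·1 = 2 ≡ 2 (mod 5).
    Then x = 0 + 8·2 = 16, valid modulo lcm(8, 5) = 40: x ≡ 16 (mod 40).
  Combine with x ≡ 1 (mod 19); new modulus lcm = 760.
    Write x = 16 + 40·t and substitute into x ≡ 1 (mod 19): 40·t ≡ 1 − 16 = -15 (mod 19).
    Reduce coefficients mod 19: 2·t ≡ 4 (mod 19).
    The inverse of 2 mod 19 is 10 (since 2·10 = 20 = 1·19 + 1), so t ≡ 10·4 = 40 ≡ 2 (mod 19).
    Then x = 16 + 40·2 = 96, valid modulo lcm(40, 19) = 760: x ≡ 96 (mod 760).
  Combine with x ≡ 5 (mod 11); new modulus lcm = 8360.
    Write x = 96 + 760·t and substitute into x ≡ 5 (mod 11): 760·t ≡ 5 − 96 = -91 (mod 11).
    Reduce coefficients mod 11: 1·t ≡ 8 (mod 11).
    So t ≡ 8 (mod 11).
    Then x = 96 + 760·8 = 6176, valid modulo lcm(760, 11) = 8360: x ≡ 6176 (mod 8360).
Verify against each original: 6176 mod 8 = 0, 6176 mod 5 = 1, 6176 mod 19 = 1, 6176 mod 11 = 5.

x ≡ 6176 (mod 8360).


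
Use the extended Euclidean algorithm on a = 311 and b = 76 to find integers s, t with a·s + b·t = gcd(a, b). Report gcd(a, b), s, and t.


Euclidean algorithm on (311, 76) — divide until remainder is 0:
  311 = 4 · 76 + 7
  76 = 10 · 7 + 6
  7 = 1 · 6 + 1
  6 = 6 · 1 + 0
gcd(311, 76) = 1.
Track Bezout coefficients alongside the remainders: start with r₀ = 311 = a·1 + b·0 (s = 1, t = 0) and r₁ = 76 = a·0 + b·1 (s = 0, t = 1); each new remainder r_{k+1} = r_{k-1} − q_k·r_k inherits s_{k+1} = s_{k-1} − q_k·s_k, t_{k+1} = t_{k-1} − q_k·t_k, so r_k = a·s_k + b·t_k at every step:
  q = 4: r = 7, s = 1 − 4·0 = 1, t = 0 − 4·1 = -4  (check: 311·1 + 76·(-4) = 7)
  q = 10: r = 6, s = 0 − 10·1 = -10, t = 1 − 10·(-4) = 41  (check: 311·(-10) + 76·41 = 6)
  q = 1: r = 1, s = 1 − 1·(-10) = 11, t = -4 − 1·41 = -45  (check: 311·11 + 76·(-45) = 1)
The row with r = 1 (the gcd) gives the Bezout coefficients s = 11, t = -45.
Result: 311 · (11) + 76 · (-45) = 1.

gcd(311, 76) = 1; s = 11, t = -45 (check: 311·11 + 76·(-45) = 1).


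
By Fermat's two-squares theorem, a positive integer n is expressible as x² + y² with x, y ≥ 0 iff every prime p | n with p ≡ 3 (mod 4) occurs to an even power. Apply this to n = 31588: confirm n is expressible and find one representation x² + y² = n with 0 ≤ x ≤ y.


Step 1: Factor n = 31588 = 2^2 · 53 · 149.
Step 2: Check the mod-4 condition on each prime factor: 2 = 2 (special); 53 ≡ 1 (mod 4), exponent 1; 149 ≡ 1 (mod 4), exponent 1.
All primes ≡ 3 (mod 4) appear to even exponent (or don't appear), so by the two-squares theorem n IS expressible as a sum of two squares.
Step 3: Build a representation. Group n = k² · m with k = 2 and m = 53 · 149 = 7897 (a product of primes ≡ 1 (mod 4)); a representation of m scales to one of n via (k·x)² + (k·y)² = k²(x² + y²). Each prime p ≡ 1 (mod 4) is itself a sum of two squares; find a² by testing p − a² for a perfect square:
  53: 53 − 1² = 52, 53 − 2² = 49 = 7² ⇒ 53 = 2² + 7².
  149: 149 − 1² = 148, 149 − 2² = 145, 149 − 3² = 140, 149 − 4² = 133, 149 − 5² = 124, 149 − 6² = 113, 149 − 7² = 100 = 10² ⇒ 149 = 7² + 10².
  Combine using the Brahmagupta–Fibonacci identity (a² + b²)(c² + d²) = (ac − bd)² + (ad + bc)² = (ac + bd)² + (ad − bc)²:
  53 · 149 = 7897: from (2² + 7²)(7² + 10²), take (2·7 − 7·10, 2·10 + 7·7) = (14 − 70, 20 + 49) = (-56, 69); dropping signs (only squares matter) gives (56, 69); check 56² + 69² = 3136 + 4761 = 7897 ✓.
  Scale by k = 2: (2·56, 2·69) = (112, 138).
Step 4: Order so x ≤ y and verify: 112² + 138² = 12544 + 19044 = 31588 = n. ✓

n = 31588 = 112² + 138² (one valid representation with x ≤ y).


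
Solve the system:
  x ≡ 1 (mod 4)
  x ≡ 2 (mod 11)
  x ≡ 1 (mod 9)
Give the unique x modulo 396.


Moduli 4, 11, 9 are pairwise coprime; by CRT there is a unique solution modulo M = 4 · 11 · 9 = 396.
Solve pairwise, accumulating the modulus:
  Start with x ≡ 1 (mod 4).
  Combine with x ≡ 2 (mod 11): since gcd(4, 11) = 1, we get a unique residue mod 44.
    Write x = 1 + 4·t and substitute into x ≡ 2 (mod 11): 4·t ≡ 2 − 1 = 1 (mod 11).
    The inverse of 4 mod 11 is 3 (since 4·3 = 12 = 1·11 + 1), so t ≡ 3·1 = 3 ≡ 3 (mod 11).
    Then x = 1 + 4·3 = 13, valid modulo lcm(4, 11) = 44: x ≡ 13 (mod 44).
  Combine with x ≡ 1 (mod 9): since gcd(44, 9) = 1, we get a unique residue mod 396.
    Write x = 13 + 44·t and substitute into x ≡ 1 (mod 9): 44·t ≡ 1 − 13 = -12 (mod 9).
    Reduce coefficients mod 9: 8·t ≡ 6 (mod 9).
    The inverse of 8 mod 9 is 8 (since 8·8 = 64 = 7·9 + 1), so t ≡ 8·6 = 48 ≡ 3 (mod 9).
    Then x = 13 + 44·3 = 145, valid modulo lcm(44, 9) = 396: x ≡ 145 (mod 396).
Verify: 145 mod 4 = 1 ✓, 145 mod 11 = 2 ✓, 145 mod 9 = 1 ✓.

x ≡ 145 (mod 396).


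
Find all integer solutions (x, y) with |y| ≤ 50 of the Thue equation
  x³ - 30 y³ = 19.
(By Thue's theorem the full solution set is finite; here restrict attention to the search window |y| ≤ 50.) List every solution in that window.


The equation is x³ - 30y³ = 19. For fixed y, x³ = 30·y³ + 19, so a solution requires the RHS to be a perfect cube.
Strategy: iterate y from -50 to 50, compute RHS = 30·y³ + 19, and check whether it is a (positive or negative) perfect cube.
Check small values of y:
  y = 0: RHS = 19 is not a perfect cube.
  y = 1: RHS = 49 is not a perfect cube.
  y = -1: RHS = -11 is not a perfect cube.
  y = 2: RHS = 259 is not a perfect cube.
  y = -2: RHS = -221 is not a perfect cube.
  y = 3: RHS = 829 is not a perfect cube.
  y = -3: RHS = -791 is not a perfect cube.
Continuing the search up to |y| = 50 finds no solutions either.
No (x, y) in the scanned range satisfies the equation.

No integer solutions with |y| ≤ 50.


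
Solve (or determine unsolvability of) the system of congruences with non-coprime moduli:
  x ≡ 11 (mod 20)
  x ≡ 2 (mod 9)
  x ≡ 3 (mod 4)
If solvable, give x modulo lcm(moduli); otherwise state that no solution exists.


Moduli 20, 9, 4 are not pairwise coprime, so CRT works modulo lcm(m_i) when all pairwise compatibility conditions hold.
Pairwise compatibility: gcd(m_i, m_j) must divide a_i - a_j for every pair.
Merge one congruence at a time:
  Start: x ≡ 11 (mod 20).
  Combine with x ≡ 2 (mod 9): gcd(20, 9) = 1; 2 - 11 = -9, which IS divisible by 1, so compatible.
    Write x = 11 + 20·t and substitute into x ≡ 2 (mod 9): 20·t ≡ 2 − 11 = -9 (mod 9).
    Reduce coefficients mod 9: 2·t ≡ 0 (mod 9).
    The inverse of 2 mod 9 is 5 (since 2·5 = 10 = 1·9 + 1), so t ≡ 5·0 = 0 ≡ 0 (mod 9).
    Then x = 11 + 20·0 = 11, valid modulo lcm(20, 9) = 180: x ≡ 11 (mod 180).
  Combine with x ≡ 3 (mod 4): gcd(180, 4) = 4; 3 - 11 = -8, which IS divisible by 4, so compatible.
    Write x = 11 + 180·t and substitute into x ≡ 3 (mod 4): 180·t ≡ 3 − 11 = -8 (mod 4).
    Divide the congruence (and modulus) by g = 4: 45·t ≡ -2 (mod 1).
    Modulo 1 every t works; take t = 0.
    Then x = 11 + 180·0 = 11, valid modulo lcm(180, 4) = 180: x ≡ 11 (mod 180).
Verify: 11 mod 20 = 11, 11 mod 9 = 2, 11 mod 4 = 3.

x ≡ 11 (mod 180).


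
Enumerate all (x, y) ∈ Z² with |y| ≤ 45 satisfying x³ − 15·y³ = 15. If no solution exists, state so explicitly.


The equation is x³ - 15y³ = 15. For fixed y, x³ = 15·y³ + 15, so a solution requires the RHS to be a perfect cube.
Strategy: iterate y from -45 to 45, compute RHS = 15·y³ + 15, and check whether it is a (positive or negative) perfect cube.
Check small values of y:
  y = 0: RHS = 15 is not a perfect cube.
  y = 1: RHS = 30 is not a perfect cube.
  y = -1: RHS = 0 = (0)³ ⇒ x = 0 works.
  y = 2: RHS = 135 is not a perfect cube.
  y = -2: RHS = -105 is not a perfect cube.
  y = 3: RHS = 420 is not a perfect cube.
  y = -3: RHS = -390 is not a perfect cube.
Continuing the search up to |y| = 45 finds no further solutions beyond those listed.
Collected solutions: (0, -1).

Solutions (with |y| ≤ 45): (0, -1).


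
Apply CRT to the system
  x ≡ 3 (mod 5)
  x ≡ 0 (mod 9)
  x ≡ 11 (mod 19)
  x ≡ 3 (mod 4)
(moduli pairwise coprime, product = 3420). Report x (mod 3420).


Product of moduli M = 5 · 9 · 19 · 4 = 3420.
Merge one congruence at a time:
  Start: x ≡ 3 (mod 5).
  Combine with x ≡ 0 (mod 9); new modulus lcm = 45.
    Write x = 3 + 5·t and substitute into x ≡ 0 (mod 9): 5·t ≡ 0 − 3 = -3 (mod 9).
    Reduce coefficients mod 9: 5·t ≡ 6 (mod 9).
    The inverse of 5 mod 9 is 2 (since 5·2 = 10 = 1·9 + 1), so t ≡ 2·6 = 12 ≡ 3 (mod 9).
    Then x = 3 + 5·3 = 18, valid modulo lcm(5, 9) = 45: x ≡ 18 (mod 45).
  Combine with x ≡ 11 (mod 19); new modulus lcm = 855.
    Write x = 18 + 45·t and substitute into x ≡ 11 (mod 19): 45·t ≡ 11 − 18 = -7 (mod 19).
    Reduce coefficients mod 19: 7·t ≡ 12 (mod 19).
    The inverse of 7 mod 19 is 11 (since 7·11 = 77 = 4·19 + 1), so t ≡ 11·12 = 132 ≡ 18 (mod 19).
    Then x = 18 + 45·18 = 828, valid modulo lcm(45, 19) = 855: x ≡ 828 (mod 855).
  Combine with x ≡ 3 (mod 4); new modulus lcm = 3420.
    Write x = 828 + 855·t and substitute into x ≡ 3 (mod 4): 855·t ≡ 3 − 828 = -825 (mod 4).
    Reduce coefficients mod 4: 3·t ≡ 3 (mod 4).
    The inverse of 3 mod 4 is 3 (since 3·3 = 9 = 2·4 + 1), so t ≡ 3·3 = 9 ≡ 1 (mod 4).
    Then x = 828 + 855·1 = 1683, valid modulo lcm(855, 4) = 3420: x ≡ 1683 (mod 3420).
Verify against each original: 1683 mod 5 = 3, 1683 mod 9 = 0, 1683 mod 19 = 11, 1683 mod 4 = 3.

x ≡ 1683 (mod 3420).


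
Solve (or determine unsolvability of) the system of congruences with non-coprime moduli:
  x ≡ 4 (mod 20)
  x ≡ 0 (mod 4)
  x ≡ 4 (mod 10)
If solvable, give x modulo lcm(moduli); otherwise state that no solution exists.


Moduli 20, 4, 10 are not pairwise coprime, so CRT works modulo lcm(m_i) when all pairwise compatibility conditions hold.
Pairwise compatibility: gcd(m_i, m_j) must divide a_i - a_j for every pair.
Merge one congruence at a time:
  Start: x ≡ 4 (mod 20).
  Combine with x ≡ 0 (mod 4): gcd(20, 4) = 4; 0 - 4 = -4, which IS divisible by 4, so compatible.
    Write x = 4 + 20·t and substitute into x ≡ 0 (mod 4): 20·t ≡ 0 − 4 = -4 (mod 4).
    Divide the congruence (and modulus) by g = 4: 5·t ≡ -1 (mod 1).
    Modulo 1 every t works; take t = 0.
    Then x = 4 + 20·0 = 4, valid modulo lcm(20, 4) = 20: x ≡ 4 (mod 20).
  Combine with x ≡ 4 (mod 10): gcd(20, 10) = 10; 4 - 4 = 0, which IS divisible by 10, so compatible.
    Write x = 4 + 20·t and substitute into x ≡ 4 (mod 10): 20·t ≡ 4 − 4 = 0 (mod 10).
    Divide the congruence (and modulus) by g = 10: 2·t ≡ 0 (mod 1).
    Modulo 1 every t works; take t = 0.
    Then x = 4 + 20·0 = 4, valid modulo lcm(20, 10) = 20: x ≡ 4 (mod 20).
Verify: 4 mod 20 = 4, 4 mod 4 = 0, 4 mod 10 = 4.

x ≡ 4 (mod 20).


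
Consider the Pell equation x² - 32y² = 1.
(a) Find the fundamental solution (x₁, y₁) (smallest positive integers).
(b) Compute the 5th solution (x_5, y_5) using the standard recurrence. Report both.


Step 1: Find the fundamental solution (x₁, y₁) of x² - 32y² = 1.
  Expand √32 as a continued fraction. a₀ = ⌊√32⌋ = 5; iterate m_{k+1} = d_k·a_k − m_k, d_{k+1} = (32 − m_{k+1}²)/d_k, a_{k+1} = ⌊(a₀ + m_{k+1})/d_{k+1}⌋ (starting m₀ = 0, d₀ = 1), with convergents p_k = a_k·p_{k-1} + p_{k-2}, q_k = a_k·q_{k-1} + q_{k-2} (p₋₁ = 1, q₋₁ = 0):
  k = 0: a₀ = 5; p₀/q₀ = 5/1; p₀² − 32·q₀² = 25 − 32 = -7.
  k = 1: m = 5, d = 7, a = ⌊(5 + 5)/7⌋ = 1; p/q = (1·5 + 1)/(1·1 + 0) = 6/1; p² − 32·q² = 36 − 32 = 4.
  k = 2: m = 2, d = 4, a = ⌊(5 + 2)/4⌋ = 1; p/q = (1·6 + 5)/(1·1 + 1) = 11/2; p² − 32·q² = 121 − 128 = -7.
  k = 3: m = 2, d = 7, a = ⌊(5 + 2)/7⌋ = 1; p/q = (1·11 + 6)/(1·2 + 1) = 17/3; p² − 32·q² = 289 − 288 = 1.
  The first convergent with p² − 32·q² = 1 gives the fundamental solution (x₁, y₁) = (17, 3).
Step 2: Apply the recurrence (x_{n+1}, y_{n+1}) = (x₁x_n + 32y₁y_n, x₁y_n + y₁x_n) repeatedly.
  From (x_1, y_1) = (17, 3): x_2 = 17·17 + 32·3·3 = 577; y_2 = 17·3 + 3·17 = 102.
  From (x_2, y_2) = (577, 102): x_3 = 17·577 + 32·3·102 = 19601; y_3 = 17·102 + 3·577 = 3465.
  From (x_3, y_3) = (19601, 3465): x_4 = 17·19601 + 32·3·3465 = 665857; y_4 = 17·3465 + 3·19601 = 117708.
  From (x_4, y_4) = (665857, 117708): x_5 = 17·665857 + 32·3·117708 = 22619537; y_5 = 17·117708 + 3·665857 = 3998607.
Step 3: Verify x_5² - 32·y_5² = 511643454094369 - 511643454094368 = 1 (should be 1). ✓

(x_1, y_1) = (17, 3); (x_5, y_5) = (22619537, 3998607).


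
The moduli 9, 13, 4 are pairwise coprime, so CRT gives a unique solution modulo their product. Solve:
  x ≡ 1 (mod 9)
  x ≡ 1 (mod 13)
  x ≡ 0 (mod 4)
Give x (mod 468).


Moduli 9, 13, 4 are pairwise coprime; by CRT there is a unique solution modulo M = 9 · 13 · 4 = 468.
Solve pairwise, accumulating the modulus:
  Start with x ≡ 1 (mod 9).
  Combine with x ≡ 1 (mod 13): since gcd(9, 13) = 1, we get a unique residue mod 117.
    Write x = 1 + 9·t and substitute into x ≡ 1 (mod 13): 9·t ≡ 1 − 1 = 0 (mod 13).
    The inverse of 9 mod 13 is 3 (since 9·3 = 27 = 2·13 + 1), so t ≡ 3·0 = 0 ≡ 0 (mod 13).
    Then x = 1 + 9·0 = 1, valid modulo lcm(9, 13) = 117: x ≡ 1 (mod 117).
  Combine with x ≡ 0 (mod 4): since gcd(117, 4) = 1, we get a unique residue mod 468.
    Write x = 1 + 117·t and substitute into x ≡ 0 (mod 4): 117·t ≡ 0 − 1 = -1 (mod 4).
    Reduce coefficients mod 4: 1·t ≡ 3 (mod 4).
    So t ≡ 3 (mod 4).
    Then x = 1 + 117·3 = 352, valid modulo lcm(117, 4) = 468: x ≡ 352 (mod 468).
Verify: 352 mod 9 = 1 ✓, 352 mod 13 = 1 ✓, 352 mod 4 = 0 ✓.

x ≡ 352 (mod 468).


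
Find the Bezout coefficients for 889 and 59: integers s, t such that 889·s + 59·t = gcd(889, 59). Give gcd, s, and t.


Euclidean algorithm on (889, 59) — divide until remainder is 0:
  889 = 15 · 59 + 4
  59 = 14 · 4 + 3
  4 = 1 · 3 + 1
  3 = 3 · 1 + 0
gcd(889, 59) = 1.
Track Bezout coefficients alongside the remainders: start with r₀ = 889 = a·1 + b·0 (s = 1, t = 0) and r₁ = 59 = a·0 + b·1 (s = 0, t = 1); each new remainder r_{k+1} = r_{k-1} − q_k·r_k inherits s_{k+1} = s_{k-1} − q_k·s_k, t_{k+1} = t_{k-1} − q_k·t_k, so r_k = a·s_k + b·t_k at every step:
  q = 15: r = 4, s = 1 − 15·0 = 1, t = 0 − 15·1 = -15  (check: 889·1 + 59·(-15) = 4)
  q = 14: r = 3, s = 0 − 14·1 = -14, t = 1 − 14·(-15) = 211  (check: 889·(-14) + 59·211 = 3)
  q = 1: r = 1, s = 1 − 1·(-14) = 15, t = -15 − 1·211 = -226  (check: 889·15 + 59·(-226) = 1)
The row with r = 1 (the gcd) gives the Bezout coefficients s = 15, t = -226.
Result: 889 · (15) + 59 · (-226) = 1.

gcd(889, 59) = 1; s = 15, t = -226 (check: 889·15 + 59·(-226) = 1).


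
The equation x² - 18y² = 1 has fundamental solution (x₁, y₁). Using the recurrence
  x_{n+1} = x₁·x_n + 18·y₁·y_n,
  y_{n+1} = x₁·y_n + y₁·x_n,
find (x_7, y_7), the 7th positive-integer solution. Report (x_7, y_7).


Step 1: Find the fundamental solution (x₁, y₁) of x² - 18y² = 1.
  Expand √18 as a continued fraction. a₀ = ⌊√18⌋ = 4; iterate m_{k+1} = d_k·a_k − m_k, d_{k+1} = (18 − m_{k+1}²)/d_k, a_{k+1} = ⌊(a₀ + m_{k+1})/d_{k+1}⌋ (starting m₀ = 0, d₀ = 1), with convergents p_k = a_k·p_{k-1} + p_{k-2}, q_k = a_k·q_{k-1} + q_{k-2} (p₋₁ = 1, q₋₁ = 0):
  k = 0: a₀ = 4; p₀/q₀ = 4/1; p₀² − 18·q₀² = 16 − 18 = -2.
  k = 1: m = 4, d = 2, a = ⌊(4 + 4)/2⌋ = 4; p/q = (4·4 + 1)/(4·1 + 0) = 17/4; p² − 18·q² = 289 − 288 = 1.
  The first convergent with p² − 18·q² = 1 gives the fundamental solution (x₁, y₁) = (17, 4).
Step 2: Apply the recurrence (x_{n+1}, y_{n+1}) = (x₁x_n + 18y₁y_n, x₁y_n + y₁x_n) repeatedly.
  From (x_1, y_1) = (17, 4): x_2 = 17·17 + 18·4·4 = 577; y_2 = 17·4 + 4·17 = 136.
  From (x_2, y_2) = (577, 136): x_3 = 17·577 + 18·4·136 = 19601; y_3 = 17·136 + 4·577 = 4620.
  From (x_3, y_3) = (19601, 4620): x_4 = 17·19601 + 18·4·4620 = 665857; y_4 = 17·4620 + 4·19601 = 156944.
  From (x_4, y_4) = (665857, 156944): x_5 = 17·665857 + 18·4·156944 = 22619537; y_5 = 17·156944 + 4·665857 = 5331476.
  From (x_5, y_5) = (22619537, 5331476): x_6 = 17·22619537 + 18·4·5331476 = 768398401; y_6 = 17·5331476 + 4·22619537 = 181113240.
  From (x_6, y_6) = (768398401, 181113240): x_7 = 17·768398401 + 18·4·181113240 = 26102926097; y_7 = 17·181113240 + 4·768398401 = 6152518684.
Step 3: Verify x_7² - 18·y_7² = 681362750825443653409 - 681362750825443653408 = 1 (should be 1). ✓

(x_1, y_1) = (17, 4); (x_7, y_7) = (26102926097, 6152518684).


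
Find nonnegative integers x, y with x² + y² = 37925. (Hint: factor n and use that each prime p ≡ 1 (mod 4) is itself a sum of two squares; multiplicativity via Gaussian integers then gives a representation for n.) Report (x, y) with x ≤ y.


Step 1: Factor n = 37925 = 5^2 · 37 · 41.
Step 2: Check the mod-4 condition on each prime factor: 5 ≡ 1 (mod 4), exponent 2; 37 ≡ 1 (mod 4), exponent 1; 41 ≡ 1 (mod 4), exponent 1.
All primes ≡ 3 (mod 4) appear to even exponent (or don't appear), so by the two-squares theorem n IS expressible as a sum of two squares.
Step 3: Build a representation. Group n = k² · m with k = 5 and m = 37 · 41 = 1517 (a product of primes ≡ 1 (mod 4)); a representation of m scales to one of n via (k·x)² + (k·y)² = k²(x² + y²). Each prime p ≡ 1 (mod 4) is itself a sum of two squares; find a² by testing p − a² for a perfect square:
  37: 37 − 1² = 36 = 6² ⇒ 37 = 1² + 6².
  41: 41 − 1² = 40, 41 − 2² = 37, 41 − 3² = 32, 41 − 4² = 25 = 5² ⇒ 41 = 4² + 5².
  Combine using the Brahmagupta–Fibonacci identity (a² + b²)(c² + d²) = (ac − bd)² + (ad + bc)² = (ac + bd)² + (ad − bc)²:
  37 · 41 = 1517: from (1² + 6²)(4² + 5²), take (1·4 − 6·5, 1·5 + 6·4) = (4 − 30, 5 + 24) = (-26, 29); dropping signs (only squares matter) gives (26, 29); check 26² + 29² = 676 + 841 = 1517 ✓.
  Scale by k = 5: (5·26, 5·29) = (130, 145).
Step 4: Order so x ≤ y and verify: 130² + 145² = 16900 + 21025 = 37925 = n. ✓

n = 37925 = 130² + 145² (one valid representation with x ≤ y).


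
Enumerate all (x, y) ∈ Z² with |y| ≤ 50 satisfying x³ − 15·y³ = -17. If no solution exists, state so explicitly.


The equation is x³ - 15y³ = -17. For fixed y, x³ = 15·y³ − 17, so a solution requires the RHS to be a perfect cube.
Strategy: iterate y from -50 to 50, compute RHS = 15·y³ − 17, and check whether it is a (positive or negative) perfect cube.
Check small values of y:
  y = 0: RHS = -17 is not a perfect cube.
  y = 1: RHS = -2 is not a perfect cube.
  y = -1: RHS = -32 is not a perfect cube.
  y = 2: RHS = 103 is not a perfect cube.
  y = -2: RHS = -137 is not a perfect cube.
  y = 3: RHS = 388 is not a perfect cube.
  y = -3: RHS = -422 is not a perfect cube.
Continuing the search up to |y| = 50 finds no solutions either.
No (x, y) in the scanned range satisfies the equation.

No integer solutions with |y| ≤ 50.


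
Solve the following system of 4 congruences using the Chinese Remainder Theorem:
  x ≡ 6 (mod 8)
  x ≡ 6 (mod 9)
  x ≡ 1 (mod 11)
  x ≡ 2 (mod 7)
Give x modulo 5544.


Product of moduli M = 8 · 9 · 11 · 7 = 5544.
Merge one congruence at a time:
  Start: x ≡ 6 (mod 8).
  Combine with x ≡ 6 (mod 9); new modulus lcm = 72.
    Write x = 6 + 8·t and substitute into x ≡ 6 (mod 9): 8·t ≡ 6 − 6 = 0 (mod 9).
    The inverse of 8 mod 9 is 8 (since 8·8 = 64 = 7·9 + 1), so t ≡ 8·0 = 0 ≡ 0 (mod 9).
    Then x = 6 + 8·0 = 6, valid modulo lcm(8, 9) = 72: x ≡ 6 (mod 72).
  Combine with x ≡ 1 (mod 11); new modulus lcm = 792.
    Write x = 6 + 72·t and substitute into x ≡ 1 (mod 11): 72·t ≡ 1 − 6 = -5 (mod 11).
    Reduce coefficients mod 11: 6·t ≡ 6 (mod 11).
    The inverse of 6 mod 11 is 2 (since 6·2 = 12 = 1·11 + 1), so t ≡ 2·6 = 12 ≡ 1 (mod 11).
    Then x = 6 + 72·1 = 78, valid modulo lcm(72, 11) = 792: x ≡ 78 (mod 792).
  Combine with x ≡ 2 (mod 7); new modulus lcm = 5544.
    Write x = 78 + 792·t and substitute into x ≡ 2 (mod 7): 792·t ≡ 2 − 78 = -76 (mod 7).
    Reduce coefficients mod 7: 1·t ≡ 1 (mod 7).
    So t ≡ 1 (mod 7).
    Then x = 78 + 792·1 = 870, valid modulo lcm(792, 7) = 5544: x ≡ 870 (mod 5544).
Verify against each original: 870 mod 8 = 6, 870 mod 9 = 6, 870 mod 11 = 1, 870 mod 7 = 2.

x ≡ 870 (mod 5544).


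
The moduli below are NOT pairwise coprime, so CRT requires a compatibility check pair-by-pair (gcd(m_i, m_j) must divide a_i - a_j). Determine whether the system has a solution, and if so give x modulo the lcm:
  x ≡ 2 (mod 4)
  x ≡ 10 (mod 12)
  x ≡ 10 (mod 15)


Moduli 4, 12, 15 are not pairwise coprime, so CRT works modulo lcm(m_i) when all pairwise compatibility conditions hold.
Pairwise compatibility: gcd(m_i, m_j) must divide a_i - a_j for every pair.
Merge one congruence at a time:
  Start: x ≡ 2 (mod 4).
  Combine with x ≡ 10 (mod 12): gcd(4, 12) = 4; 10 - 2 = 8, which IS divisible by 4, so compatible.
    Write x = 2 + 4·t and substitute into x ≡ 10 (mod 12): 4·t ≡ 10 − 2 = 8 (mod 12).
    Divide the congruence (and modulus) by g = 4: 1·t ≡ 2 (mod 3).
    So t ≡ 2 (mod 3).
    Then x = 2 + 4·2 = 10, valid modulo lcm(4, 12) = 12: x ≡ 10 (mod 12).
  Combine with x ≡ 10 (mod 15): gcd(12, 15) = 3; 10 - 10 = 0, which IS divisible by 3, so compatible.
    Write x = 10 + 12·t and substitute into x ≡ 10 (mod 15): 12·t ≡ 10 − 10 = 0 (mod 15).
    Divide the congruence (and modulus) by g = 3: 4·t ≡ 0 (mod 5).
    The inverse of 4 mod 5 is 4 (since 4·4 = 16 = 3·5 + 1), so t ≡ 4·0 = 0 ≡ 0 (mod 5).
    Then x = 10 + 12·0 = 10, valid modulo lcm(12, 15) = 60: x ≡ 10 (mod 60).
Verify: 10 mod 4 = 2, 10 mod 12 = 10, 10 mod 15 = 10.

x ≡ 10 (mod 60).


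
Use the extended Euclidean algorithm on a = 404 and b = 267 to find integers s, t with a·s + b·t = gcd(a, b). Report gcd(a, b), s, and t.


Euclidean algorithm on (404, 267) — divide until remainder is 0:
  404 = 1 · 267 + 137
  267 = 1 · 137 + 130
  137 = 1 · 130 + 7
  130 = 18 · 7 + 4
  7 = 1 · 4 + 3
  4 = 1 · 3 + 1
  3 = 3 · 1 + 0
gcd(404, 267) = 1.
Track Bezout coefficients alongside the remainders: start with r₀ = 404 = a·1 + b·0 (s = 1, t = 0) and r₁ = 267 = a·0 + b·1 (s = 0, t = 1); each new remainder r_{k+1} = r_{k-1} − q_k·r_k inherits s_{k+1} = s_{k-1} − q_k·s_k, t_{k+1} = t_{k-1} − q_k·t_k, so r_k = a·s_k + b·t_k at every step:
  q = 1: r = 137, s = 1 − 1·0 = 1, t = 0 − 1·1 = -1  (check: 404·1 + 267·(-1) = 137)
  q = 1: r = 130, s = 0 − 1·1 = -1, t = 1 − 1·(-1) = 2  (check: 404·(-1) + 267·2 = 130)
  q = 1: r = 7, s = 1 − 1·(-1) = 2, t = -1 − 1·2 = -3  (check: 404·2 + 267·(-3) = 7)
  q = 18: r = 4, s = -1 − 18·2 = -37, t = 2 − 18·(-3) = 56  (check: 404·(-37) + 267·56 = 4)
  q = 1: r = 3, s = 2 − 1·(-37) = 39, t = -3 − 1·56 = -59  (check: 404·39 + 267·(-59) = 3)
  q = 1: r = 1, s = -37 − 1·39 = -76, t = 56 − 1·(-59) = 115  (check: 404·(-76) + 267·115 = 1)
The row with r = 1 (the gcd) gives the Bezout coefficients s = -76, t = 115.
Result: 404 · (-76) + 267 · (115) = 1.

gcd(404, 267) = 1; s = -76, t = 115 (check: 404·(-76) + 267·115 = 1).


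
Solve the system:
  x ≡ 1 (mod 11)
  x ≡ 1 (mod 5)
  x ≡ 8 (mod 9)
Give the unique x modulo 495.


Moduli 11, 5, 9 are pairwise coprime; by CRT there is a unique solution modulo M = 11 · 5 · 9 = 495.
Solve pairwise, accumulating the modulus:
  Start with x ≡ 1 (mod 11).
  Combine with x ≡ 1 (mod 5): since gcd(11, 5) = 1, we get a unique residue mod 55.
    Write x = 1 + 11·t and substitute into x ≡ 1 (mod 5): 11·t ≡ 1 − 1 = 0 (mod 5).
    Reduce coefficients mod 5: 1·t ≡ 0 (mod 5).
    So t ≡ 0 (mod 5).
    Then x = 1 + 11·0 = 1, valid modulo lcm(11, 5) = 55: x ≡ 1 (mod 55).
  Combine with x ≡ 8 (mod 9): since gcd(55, 9) = 1, we get a unique residue mod 495.
    Write x = 1 + 55·t and substitute into x ≡ 8 (mod 9): 55·t ≡ 8 − 1 = 7 (mod 9).
    Reduce coefficients mod 9: 1·t ≡ 7 (mod 9).
    So t ≡ 7 (mod 9).
    Then x = 1 + 55·7 = 386, valid modulo lcm(55, 9) = 495: x ≡ 386 (mod 495).
Verify: 386 mod 11 = 1 ✓, 386 mod 5 = 1 ✓, 386 mod 9 = 8 ✓.

x ≡ 386 (mod 495).


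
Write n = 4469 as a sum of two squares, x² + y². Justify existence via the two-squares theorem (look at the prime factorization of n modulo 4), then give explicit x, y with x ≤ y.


Step 1: Factor n = 4469 = 41 · 109.
Step 2: Check the mod-4 condition on each prime factor: 41 ≡ 1 (mod 4), exponent 1; 109 ≡ 1 (mod 4), exponent 1.
All primes ≡ 3 (mod 4) appear to even exponent (or don't appear), so by the two-squares theorem n IS expressible as a sum of two squares.
Step 3: Build a representation. Here n = 41 · 109 is a product of primes ≡ 1 (mod 4). Each prime p ≡ 1 (mod 4) is itself a sum of two squares; find a² by testing p − a² for a perfect square:
  41: 41 − 1² = 40, 41 − 2² = 37, 41 − 3² = 32, 41 − 4² = 25 = 5² ⇒ 41 = 4² + 5².
  109: 109 − 1² = 108, 109 − 2² = 105, 109 − 3² = 100 = 10² ⇒ 109 = 3² + 10².
  Combine using the Brahmagupta–Fibonacci identity (a² + b²)(c² + d²) = (ac − bd)² + (ad + bc)² = (ac + bd)² + (ad − bc)²:
  41 · 109 = 4469: from (4² + 5²)(3² + 10²), take (4·3 − 5·10, 4·10 + 5·3) = (12 − 50, 40 + 15) = (-38, 55); dropping signs (only squares matter) gives (38, 55); check 38² + 55² = 1444 + 3025 = 4469 ✓.
Step 4: Order so x ≤ y and verify: 38² + 55² = 1444 + 3025 = 4469 = n. ✓

n = 4469 = 38² + 55² (one valid representation with x ≤ y).


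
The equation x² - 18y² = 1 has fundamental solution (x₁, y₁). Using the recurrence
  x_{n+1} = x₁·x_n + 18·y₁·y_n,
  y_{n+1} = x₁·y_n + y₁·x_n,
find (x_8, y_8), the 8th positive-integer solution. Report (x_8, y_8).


Step 1: Find the fundamental solution (x₁, y₁) of x² - 18y² = 1.
  Expand √18 as a continued fraction. a₀ = ⌊√18⌋ = 4; iterate m_{k+1} = d_k·a_k − m_k, d_{k+1} = (18 − m_{k+1}²)/d_k, a_{k+1} = ⌊(a₀ + m_{k+1})/d_{k+1}⌋ (starting m₀ = 0, d₀ = 1), with convergents p_k = a_k·p_{k-1} + p_{k-2}, q_k = a_k·q_{k-1} + q_{k-2} (p₋₁ = 1, q₋₁ = 0):
  k = 0: a₀ = 4; p₀/q₀ = 4/1; p₀² − 18·q₀² = 16 − 18 = -2.
  k = 1: m = 4, d = 2, a = ⌊(4 + 4)/2⌋ = 4; p/q = (4·4 + 1)/(4·1 + 0) = 17/4; p² − 18·q² = 289 − 288 = 1.
  The first convergent with p² − 18·q² = 1 gives the fundamental solution (x₁, y₁) = (17, 4).
Step 2: Apply the recurrence (x_{n+1}, y_{n+1}) = (x₁x_n + 18y₁y_n, x₁y_n + y₁x_n) repeatedly.
  From (x_1, y_1) = (17, 4): x_2 = 17·17 + 18·4·4 = 577; y_2 = 17·4 + 4·17 = 136.
  From (x_2, y_2) = (577, 136): x_3 = 17·577 + 18·4·136 = 19601; y_3 = 17·136 + 4·577 = 4620.
  From (x_3, y_3) = (19601, 4620): x_4 = 17·19601 + 18·4·4620 = 665857; y_4 = 17·4620 + 4·19601 = 156944.
  From (x_4, y_4) = (665857, 156944): x_5 = 17·665857 + 18·4·156944 = 22619537; y_5 = 17·156944 + 4·665857 = 5331476.
  From (x_5, y_5) = (22619537, 5331476): x_6 = 17·22619537 + 18·4·5331476 = 768398401; y_6 = 17·5331476 + 4·22619537 = 181113240.
  From (x_6, y_6) = (768398401, 181113240): x_7 = 17·768398401 + 18·4·181113240 = 26102926097; y_7 = 17·181113240 + 4·768398401 = 6152518684.
  From (x_7, y_7) = (26102926097, 6152518684): x_8 = 17·26102926097 + 18·4·6152518684 = 886731088897; y_8 = 17·6152518684 + 4·26102926097 = 209004522016.
Step 3: Verify x_8² - 18·y_8² = 786292024016459316676609 - 786292024016459316676608 = 1 (should be 1). ✓

(x_1, y_1) = (17, 4); (x_8, y_8) = (886731088897, 209004522016).


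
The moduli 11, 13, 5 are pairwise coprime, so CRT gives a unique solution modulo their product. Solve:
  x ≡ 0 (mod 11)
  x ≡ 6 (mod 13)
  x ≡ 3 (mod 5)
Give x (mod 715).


Moduli 11, 13, 5 are pairwise coprime; by CRT there is a unique solution modulo M = 11 · 13 · 5 = 715.
Solve pairwise, accumulating the modulus:
  Start with x ≡ 0 (mod 11).
  Combine with x ≡ 6 (mod 13): since gcd(11, 13) = 1, we get a unique residue mod 143.
    Write x = 0 + 11·t and substitute into x ≡ 6 (mod 13): 11·t ≡ 6 − 0 = 6 (mod 13).
    The inverse of 11 mod 13 is 6 (since 11·6 = 66 = 5·13 + 1), so t ≡ 6·6 = 36 ≡ 10 (mod 13).
    Then x = 0 + 11·10 = 110, valid modulo lcm(11, 13) = 143: x ≡ 110 (mod 143).
  Combine with x ≡ 3 (mod 5): since gcd(143, 5) = 1, we get a unique residue mod 715.
    Write x = 110 + 143·t and substitute into x ≡ 3 (mod 5): 143·t ≡ 3 − 110 = -107 (mod 5).
    Reduce coefficients mod 5: 3·t ≡ 3 (mod 5).
    The inverse of 3 mod 5 is 2 (since 3·2 = 6 = 1·5 + 1), so t ≡ 2·3 = 6 ≡ 1 (mod 5).
    Then x = 110 + 143·1 = 253, valid modulo lcm(143, 5) = 715: x ≡ 253 (mod 715).
Verify: 253 mod 11 = 0 ✓, 253 mod 13 = 6 ✓, 253 mod 5 = 3 ✓.

x ≡ 253 (mod 715).


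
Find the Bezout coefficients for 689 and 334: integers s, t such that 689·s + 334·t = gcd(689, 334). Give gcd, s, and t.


Euclidean algorithm on (689, 334) — divide until remainder is 0:
  689 = 2 · 334 + 21
  334 = 15 · 21 + 19
  21 = 1 · 19 + 2
  19 = 9 · 2 + 1
  2 = 2 · 1 + 0
gcd(689, 334) = 1.
Track Bezout coefficients alongside the remainders: start with r₀ = 689 = a·1 + b·0 (s = 1, t = 0) and r₁ = 334 = a·0 + b·1 (s = 0, t = 1); each new remainder r_{k+1} = r_{k-1} − q_k·r_k inherits s_{k+1} = s_{k-1} − q_k·s_k, t_{k+1} = t_{k-1} − q_k·t_k, so r_k = a·s_k + b·t_k at every step:
  q = 2: r = 21, s = 1 − 2·0 = 1, t = 0 − 2·1 = -2  (check: 689·1 + 334·(-2) = 21)
  q = 15: r = 19, s = 0 − 15·1 = -15, t = 1 − 15·(-2) = 31  (check: 689·(-15) + 334·31 = 19)
  q = 1: r = 2, s = 1 − 1·(-15) = 16, t = -2 − 1·31 = -33  (check: 689·16 + 334·(-33) = 2)
  q = 9: r = 1, s = -15 − 9·16 = -159, t = 31 − 9·(-33) = 328  (check: 689·(-159) + 334·328 = 1)
The row with r = 1 (the gcd) gives the Bezout coefficients s = -159, t = 328.
Result: 689 · (-159) + 334 · (328) = 1.

gcd(689, 334) = 1; s = -159, t = 328 (check: 689·(-159) + 334·328 = 1).


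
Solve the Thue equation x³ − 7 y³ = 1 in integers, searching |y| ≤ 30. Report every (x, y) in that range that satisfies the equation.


The equation is x³ - 7y³ = 1. For fixed y, x³ = 7·y³ + 1, so a solution requires the RHS to be a perfect cube.
Strategy: iterate y from -30 to 30, compute RHS = 7·y³ + 1, and check whether it is a (positive or negative) perfect cube.
Check small values of y:
  y = 0: RHS = 1 = (1)³ ⇒ x = 1 works.
  y = 1: RHS = 8 = (2)³ ⇒ x = 2 works.
  y = -1: RHS = -6 is not a perfect cube.
  y = 2: RHS = 57 is not a perfect cube.
  y = -2: RHS = -55 is not a perfect cube.
  y = 3: RHS = 190 is not a perfect cube.
  y = -3: RHS = -188 is not a perfect cube.
Continuing the search up to |y| = 30 finds no further solutions beyond those listed.
Collected solutions: (1, 0), (2, 1).

Solutions (with |y| ≤ 30): (1, 0), (2, 1).
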